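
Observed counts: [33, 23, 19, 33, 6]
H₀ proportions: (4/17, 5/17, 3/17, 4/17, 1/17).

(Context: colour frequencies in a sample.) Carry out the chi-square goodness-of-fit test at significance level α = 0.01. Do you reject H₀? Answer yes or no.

n = 114; E_i = n·p_i = [26.82, 33.53, 20.12, 26.82, 6.71]
χ² = (33−26.82)²/26.82 + (23−33.53)²/33.53 + (19−20.12)²/20.12 + (33−26.82)²/26.82 + (6−6.71)²/6.71 = 6.2874
df = 4
p-value (upper-tail) = 0.17869
At α=0.01: p ≥ α → fail to reject H₀

reject H₀: no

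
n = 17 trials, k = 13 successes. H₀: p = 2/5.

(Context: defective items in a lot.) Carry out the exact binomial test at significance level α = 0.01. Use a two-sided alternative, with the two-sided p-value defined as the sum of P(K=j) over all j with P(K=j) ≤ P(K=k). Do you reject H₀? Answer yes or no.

Exact binomial: n=17, k=13, p₀=2/5=0.4000
P(X=j) = C(n,j)·p₀^j·(1−p₀)^(n−j); p = Σ P(X=j) over j with P(X=j) ≤ P(X=13)
p-value (two-sided) = 0.00461
At α=0.01: p < α → reject H₀

reject H₀: yes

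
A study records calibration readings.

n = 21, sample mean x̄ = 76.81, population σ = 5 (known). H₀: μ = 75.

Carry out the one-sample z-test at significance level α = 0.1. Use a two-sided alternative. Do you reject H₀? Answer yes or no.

reject H₀: yes

SE = σ/√n = 5/√21 = 1.0911
z = (x̄−μ₀)/SE = (76.81−75)/1.0911 = 1.6589
p-value (two-sided) = 0.09714
At α=0.1: p < α → reject H₀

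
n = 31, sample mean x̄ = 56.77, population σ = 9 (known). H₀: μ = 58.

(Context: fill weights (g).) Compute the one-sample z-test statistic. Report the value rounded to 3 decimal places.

SE = σ/√n = 9/√31 = 1.6164
z = (x̄−μ₀)/SE = (56.77−58)/1.6164 = -0.7609

test statistic = -0.761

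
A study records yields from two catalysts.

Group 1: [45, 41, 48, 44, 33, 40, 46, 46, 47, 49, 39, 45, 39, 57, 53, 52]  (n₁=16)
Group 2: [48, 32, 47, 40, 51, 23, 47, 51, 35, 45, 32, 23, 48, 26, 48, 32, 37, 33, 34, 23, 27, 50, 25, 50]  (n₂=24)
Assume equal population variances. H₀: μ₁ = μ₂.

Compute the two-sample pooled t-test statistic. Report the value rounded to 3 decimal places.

test statistic = 2.621

x̄₁=45.250, s₁=6.028, n₁=16
x̄₂=37.792, s₂=10.232, n₂=24
s_p² = [15·6.028² + 23·10.232²]/38 = 77.7094
SE = √(s_p²·(1/16+1/24)) = 2.8451
t = (45.250−37.792)/2.8451 = 2.6214
df = 38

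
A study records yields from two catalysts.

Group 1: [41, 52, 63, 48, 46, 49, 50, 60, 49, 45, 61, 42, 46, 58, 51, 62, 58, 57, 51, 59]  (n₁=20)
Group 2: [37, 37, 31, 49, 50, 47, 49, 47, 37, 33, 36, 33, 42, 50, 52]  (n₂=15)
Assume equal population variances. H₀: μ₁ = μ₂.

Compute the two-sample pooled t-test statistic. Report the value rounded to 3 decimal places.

x̄₁=52.400, s₁=6.847, n₁=20
x̄₂=42.000, s₂=7.416, n₂=15
s_p² = [19·6.847² + 14·7.416²]/33 = 50.3273
SE = √(s_p²·(1/20+1/15)) = 2.4231
t = (52.400−42.000)/2.4231 = 4.2920
df = 33

test statistic = 4.292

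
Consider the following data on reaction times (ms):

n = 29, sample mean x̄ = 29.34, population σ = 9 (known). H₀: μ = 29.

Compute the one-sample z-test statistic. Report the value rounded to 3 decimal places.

SE = σ/√n = 9/√29 = 1.6713
z = (x̄−μ₀)/SE = (29.34−29)/1.6713 = 0.2034

test statistic = 0.203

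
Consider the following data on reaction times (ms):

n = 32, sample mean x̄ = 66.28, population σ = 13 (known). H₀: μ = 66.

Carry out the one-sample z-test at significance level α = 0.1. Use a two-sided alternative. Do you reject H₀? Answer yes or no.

reject H₀: no

SE = σ/√n = 13/√32 = 2.2981
z = (x̄−μ₀)/SE = (66.28−66)/2.2981 = 0.1218
p-value (two-sided) = 0.90303
At α=0.1: p ≥ α → fail to reject H₀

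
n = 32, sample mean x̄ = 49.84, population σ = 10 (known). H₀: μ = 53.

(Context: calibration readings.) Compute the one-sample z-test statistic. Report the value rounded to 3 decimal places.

test statistic = -1.788

SE = σ/√n = 10/√32 = 1.7678
z = (x̄−μ₀)/SE = (49.84−53)/1.7678 = -1.7876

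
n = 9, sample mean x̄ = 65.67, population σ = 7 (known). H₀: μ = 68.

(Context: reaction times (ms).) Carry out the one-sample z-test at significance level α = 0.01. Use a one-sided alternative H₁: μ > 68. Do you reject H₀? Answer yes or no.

reject H₀: no

SE = σ/√n = 7/√9 = 2.3333
z = (x̄−μ₀)/SE = (65.67−68)/2.3333 = -0.9986
p-value (one-sided, H₁ greater) = 0.84100
At α=0.01: p ≥ α → fail to reject H₀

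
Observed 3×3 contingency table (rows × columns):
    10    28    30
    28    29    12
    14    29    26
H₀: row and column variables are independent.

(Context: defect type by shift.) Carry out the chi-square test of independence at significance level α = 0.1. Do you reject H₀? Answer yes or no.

reject H₀: yes

Row totals [68, 69, 69], col totals [52, 86, 68], n=206
χ² = (10−17.17)²/17.17 + (28−28.39)²/28.39 + (30−22.45)²/22.45 + (28−17.42)²/17.42 + (29−28.81)²/28.81 + (12−22.78)²/22.78 + (14−17.42)²/17.42 + (29−28.81)²/28.81 + (26−22.78)²/22.78 = 18.1959
df = 4
p-value (upper-tail) = 0.00113
At α=0.1: p < α → reject H₀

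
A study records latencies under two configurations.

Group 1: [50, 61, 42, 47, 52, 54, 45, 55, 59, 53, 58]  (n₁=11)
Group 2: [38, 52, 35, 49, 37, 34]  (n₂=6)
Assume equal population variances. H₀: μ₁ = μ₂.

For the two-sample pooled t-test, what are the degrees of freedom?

df = n₁ + n₂ − 2 = 11 + 6 − 2 = 15

degrees of freedom = 15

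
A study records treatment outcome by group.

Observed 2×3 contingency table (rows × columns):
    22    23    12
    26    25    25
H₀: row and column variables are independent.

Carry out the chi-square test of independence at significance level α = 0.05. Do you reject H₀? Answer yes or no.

Row totals [57, 76], col totals [48, 48, 37], n=133
χ² = (22−20.57)²/20.57 + (23−20.57)²/20.57 + (12−15.86)²/15.86 + (26−27.43)²/27.43 + (25−27.43)²/27.43 + (25−21.14)²/21.14 = 2.3172
df = 2
p-value (upper-tail) = 0.31392
At α=0.05: p ≥ α → fail to reject H₀

reject H₀: no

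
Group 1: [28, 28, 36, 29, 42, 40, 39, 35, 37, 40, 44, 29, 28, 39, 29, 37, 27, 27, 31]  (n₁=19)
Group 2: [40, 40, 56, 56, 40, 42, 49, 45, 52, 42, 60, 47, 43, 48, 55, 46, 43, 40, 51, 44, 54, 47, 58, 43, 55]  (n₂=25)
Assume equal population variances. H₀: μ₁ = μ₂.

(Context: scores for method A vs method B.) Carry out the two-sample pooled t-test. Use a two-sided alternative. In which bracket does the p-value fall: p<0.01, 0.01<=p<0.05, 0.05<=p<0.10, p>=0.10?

x̄₁=33.947, s₁=5.768, n₁=19
x̄₂=47.840, s₂=6.342, n₂=25
s_p² = [18·5.768² + 24·6.342²]/42 = 37.2454
SE = √(s_p²·(1/19+1/25)) = 1.8574
t = (33.947−47.840)/1.8574 = -7.4794
df = 42
p-value (two-sided) = 0.00000
→ bracket: p<0.01

p-value bracket: p<0.01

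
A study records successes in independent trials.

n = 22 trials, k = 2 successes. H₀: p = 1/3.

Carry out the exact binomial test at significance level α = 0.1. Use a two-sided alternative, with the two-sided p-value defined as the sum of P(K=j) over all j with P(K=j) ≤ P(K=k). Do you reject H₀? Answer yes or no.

Exact binomial: n=22, k=2, p₀=1/3=0.3333
P(X=j) = C(n,j)·p₀^j·(1−p₀)^(n−j); p = Σ P(X=j) over j with P(X=j) ≤ P(X=2)
p-value (two-sided) = 0.01281
At α=0.1: p < α → reject H₀

reject H₀: yes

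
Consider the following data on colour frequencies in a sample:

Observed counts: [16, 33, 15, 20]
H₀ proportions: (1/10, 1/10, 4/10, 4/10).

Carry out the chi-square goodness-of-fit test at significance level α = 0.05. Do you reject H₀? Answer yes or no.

n = 84; E_i = n·p_i = [8.40, 8.40, 33.60, 33.60]
χ² = (16−8.40)²/8.40 + (33−8.40)²/8.40 + (15−33.60)²/33.60 + (20−33.60)²/33.60 = 94.7202
df = 3
p-value (upper-tail) = 0.00000
At α=0.05: p < α → reject H₀

reject H₀: yes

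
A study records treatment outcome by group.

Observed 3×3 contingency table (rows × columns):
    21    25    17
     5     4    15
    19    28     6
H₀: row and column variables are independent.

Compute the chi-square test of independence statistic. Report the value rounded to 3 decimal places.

test statistic = 22.488

Row totals [63, 24, 53], col totals [45, 57, 38], n=140
χ² = (21−20.25)²/20.25 + (25−25.65)²/25.65 + (17−17.10)²/17.10 + (5−7.71)²/7.71 + (4−9.77)²/9.77 + (15−6.51)²/6.51 + (19−17.04)²/17.04 + (28−21.58)²/21.58 + (6−14.39)²/14.39 = 22.4881
df = 4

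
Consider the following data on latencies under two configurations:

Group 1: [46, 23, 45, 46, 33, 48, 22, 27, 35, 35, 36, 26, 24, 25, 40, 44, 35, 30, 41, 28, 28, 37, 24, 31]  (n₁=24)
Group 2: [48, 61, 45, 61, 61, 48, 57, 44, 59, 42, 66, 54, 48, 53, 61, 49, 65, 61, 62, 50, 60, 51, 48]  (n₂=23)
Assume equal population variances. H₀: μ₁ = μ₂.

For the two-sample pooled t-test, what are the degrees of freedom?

degrees of freedom = 45

df = n₁ + n₂ − 2 = 24 + 23 − 2 = 45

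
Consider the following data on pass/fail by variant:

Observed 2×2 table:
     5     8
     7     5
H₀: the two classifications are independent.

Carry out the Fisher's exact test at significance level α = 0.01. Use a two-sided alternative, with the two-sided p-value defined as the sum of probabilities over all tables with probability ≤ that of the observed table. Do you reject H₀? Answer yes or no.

reject H₀: no

Margins: r₁=13, r₂=12, c₁=12, c₂=13, n=25
p_obs = C(13,5)·C(12,7)/C(25,12); sum pmf over tables with pmf ≤ p_obs
p-value (two-sided) = 0.43375
At α=0.01: p ≥ α → fail to reject H₀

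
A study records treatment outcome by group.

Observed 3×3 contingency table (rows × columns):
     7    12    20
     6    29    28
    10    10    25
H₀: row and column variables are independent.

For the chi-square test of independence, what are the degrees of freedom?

degrees of freedom = 4

df = (r−1)(c−1) = (3−1)·(3−1) = 4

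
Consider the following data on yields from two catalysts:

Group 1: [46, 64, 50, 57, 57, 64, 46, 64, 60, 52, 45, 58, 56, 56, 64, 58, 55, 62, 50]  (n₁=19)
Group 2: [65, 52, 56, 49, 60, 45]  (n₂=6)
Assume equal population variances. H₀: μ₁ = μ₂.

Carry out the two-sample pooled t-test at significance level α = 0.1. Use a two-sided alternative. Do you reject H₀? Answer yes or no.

reject H₀: no

x̄₁=56.000, s₁=6.360, n₁=19
x̄₂=54.500, s₂=7.342, n₂=6
s_p² = [18·6.360² + 5·7.342²]/23 = 43.3696
SE = √(s_p²·(1/19+1/6)) = 3.0840
t = (56.000−54.500)/3.0840 = 0.4864
df = 23
p-value (two-sided) = 0.63130
At α=0.1: p ≥ α → fail to reject H₀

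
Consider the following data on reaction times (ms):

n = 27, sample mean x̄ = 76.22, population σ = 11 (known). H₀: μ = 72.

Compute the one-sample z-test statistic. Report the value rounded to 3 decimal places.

test statistic = 1.993

SE = σ/√n = 11/√27 = 2.1170
z = (x̄−μ₀)/SE = (76.22−72)/2.1170 = 1.9934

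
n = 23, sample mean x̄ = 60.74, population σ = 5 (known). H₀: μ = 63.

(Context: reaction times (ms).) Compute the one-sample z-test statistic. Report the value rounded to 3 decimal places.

SE = σ/√n = 5/√23 = 1.0426
z = (x̄−μ₀)/SE = (60.74−63)/1.0426 = -2.1677

test statistic = -2.168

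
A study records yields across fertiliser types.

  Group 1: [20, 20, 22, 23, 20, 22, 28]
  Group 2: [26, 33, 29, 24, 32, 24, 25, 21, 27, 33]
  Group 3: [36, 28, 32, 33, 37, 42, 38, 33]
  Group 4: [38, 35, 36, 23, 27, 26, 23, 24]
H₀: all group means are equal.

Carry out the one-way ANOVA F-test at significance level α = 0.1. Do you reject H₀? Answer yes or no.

reject H₀: yes

Group means [22.14, 27.40, 34.88, 29.00], grand mean 28.485
SSB = Σnᵢ(x̄ᵢ−x̄)² = 622.110; SSW = ΣΣ(x−x̄ᵢ)² = 612.132
MSB = 622.110/3 = 207.3701; MSW = 612.132/29 = 21.1080
F = MSB/MSW = 9.8242
df = (3, 29)
p-value (upper-tail) = 0.00012
At α=0.1: p < α → reject H₀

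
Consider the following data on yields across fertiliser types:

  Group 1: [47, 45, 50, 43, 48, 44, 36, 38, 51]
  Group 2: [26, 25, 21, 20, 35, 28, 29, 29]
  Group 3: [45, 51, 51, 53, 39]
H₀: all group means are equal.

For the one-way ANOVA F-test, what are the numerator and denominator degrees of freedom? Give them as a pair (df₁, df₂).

degrees of freedom = [2, 19]

k = 3 groups, N = 22 total
df = (k−1, N−k) = (3−1, 22−3) = (2, 19)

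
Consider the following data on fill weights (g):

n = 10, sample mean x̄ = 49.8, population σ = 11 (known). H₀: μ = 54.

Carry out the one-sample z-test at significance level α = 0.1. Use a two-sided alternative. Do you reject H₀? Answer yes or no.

SE = σ/√n = 11/√10 = 3.4785
z = (x̄−μ₀)/SE = (49.8−54)/3.4785 = -1.2074
p-value (two-sided) = 0.22727
At α=0.1: p ≥ α → fail to reject H₀

reject H₀: no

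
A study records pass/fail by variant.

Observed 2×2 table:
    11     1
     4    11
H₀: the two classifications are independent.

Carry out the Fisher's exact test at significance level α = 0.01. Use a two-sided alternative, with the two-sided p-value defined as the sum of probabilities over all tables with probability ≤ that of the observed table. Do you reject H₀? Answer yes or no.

reject H₀: yes

Margins: r₁=12, r₂=15, c₁=15, c₂=12, n=27
p_obs = C(12,11)·C(15,4)/C(27,15); sum pmf over tables with pmf ≤ p_obs
p-value (two-sided) = 0.00138
At α=0.01: p < α → reject H₀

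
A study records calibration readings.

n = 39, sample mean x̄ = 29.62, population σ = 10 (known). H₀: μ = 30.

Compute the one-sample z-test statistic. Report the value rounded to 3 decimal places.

test statistic = -0.237

SE = σ/√n = 10/√39 = 1.6013
z = (x̄−μ₀)/SE = (29.62−30)/1.6013 = -0.2373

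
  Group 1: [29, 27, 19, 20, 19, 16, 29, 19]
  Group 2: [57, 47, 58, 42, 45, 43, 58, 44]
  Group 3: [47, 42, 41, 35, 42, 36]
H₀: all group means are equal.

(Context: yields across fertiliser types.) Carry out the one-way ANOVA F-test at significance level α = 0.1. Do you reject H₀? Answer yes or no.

Group means [22.25, 49.25, 40.50], grand mean 37.045
SSB = Σnᵢ(x̄ᵢ−x̄)² = 3014.455; SSW = ΣΣ(x−x̄ᵢ)² = 642.500
MSB = 3014.455/2 = 1507.2273; MSW = 642.500/19 = 33.8158
F = MSB/MSW = 44.5717
df = (2, 19)
p-value (upper-tail) = 0.00000
At α=0.1: p < α → reject H₀

reject H₀: yes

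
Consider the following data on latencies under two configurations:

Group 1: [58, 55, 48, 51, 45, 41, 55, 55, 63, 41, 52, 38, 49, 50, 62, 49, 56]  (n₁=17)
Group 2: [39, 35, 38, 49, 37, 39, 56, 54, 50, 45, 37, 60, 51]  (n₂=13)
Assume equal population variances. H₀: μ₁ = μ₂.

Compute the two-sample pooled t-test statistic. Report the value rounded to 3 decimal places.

x̄₁=51.059, s₁=7.119, n₁=17
x̄₂=45.385, s₂=8.422, n₂=13
s_p² = [16·7.119² + 12·8.422²]/28 = 59.3578
SE = √(s_p²·(1/17+1/13)) = 2.8386
t = (51.059−45.385)/2.8386 = 1.9989
df = 28

test statistic = 1.999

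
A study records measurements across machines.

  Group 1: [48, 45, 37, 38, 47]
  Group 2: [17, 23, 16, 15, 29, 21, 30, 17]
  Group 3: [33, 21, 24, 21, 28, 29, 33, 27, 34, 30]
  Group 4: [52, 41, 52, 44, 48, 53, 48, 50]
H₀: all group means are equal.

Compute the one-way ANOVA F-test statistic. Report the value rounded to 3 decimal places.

test statistic = 50.425

Group means [43.00, 21.00, 28.00, 48.50], grand mean 33.903
SSB = Σnᵢ(x̄ᵢ−x̄)² = 3798.710; SSW = ΣΣ(x−x̄ᵢ)² = 678.000
MSB = 3798.710/3 = 1266.2366; MSW = 678.000/27 = 25.1111
F = MSB/MSW = 50.4253
df = (3, 27)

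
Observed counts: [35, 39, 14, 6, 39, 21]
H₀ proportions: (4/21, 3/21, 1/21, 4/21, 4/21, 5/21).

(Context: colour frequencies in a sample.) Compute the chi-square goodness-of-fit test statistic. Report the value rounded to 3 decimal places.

test statistic = 48.732

n = 154; E_i = n·p_i = [29.33, 22.00, 7.33, 29.33, 29.33, 36.67]
χ² = (35−29.33)²/29.33 + (39−22.00)²/22.00 + (14−7.33)²/7.33 + (6−29.33)²/29.33 + (39−29.33)²/29.33 + (21−36.67)²/36.67 = 48.7318
df = 5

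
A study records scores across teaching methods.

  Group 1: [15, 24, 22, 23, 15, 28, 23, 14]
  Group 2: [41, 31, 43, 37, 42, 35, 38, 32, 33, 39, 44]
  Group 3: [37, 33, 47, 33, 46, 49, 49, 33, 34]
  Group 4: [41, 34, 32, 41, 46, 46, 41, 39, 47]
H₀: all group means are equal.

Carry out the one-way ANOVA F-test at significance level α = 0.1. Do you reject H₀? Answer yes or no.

Group means [20.50, 37.73, 40.11, 40.78], grand mean 35.324
SSB = Σnᵢ(x̄ᵢ−x̄)² = 2295.482; SSW = ΣΣ(x−x̄ᵢ)² = 1050.626
MSB = 2295.482/3 = 765.1606; MSW = 1050.626/33 = 31.8372
F = MSB/MSW = 24.0336
df = (3, 33)
p-value (upper-tail) = 0.00000
At α=0.1: p < α → reject H₀

reject H₀: yes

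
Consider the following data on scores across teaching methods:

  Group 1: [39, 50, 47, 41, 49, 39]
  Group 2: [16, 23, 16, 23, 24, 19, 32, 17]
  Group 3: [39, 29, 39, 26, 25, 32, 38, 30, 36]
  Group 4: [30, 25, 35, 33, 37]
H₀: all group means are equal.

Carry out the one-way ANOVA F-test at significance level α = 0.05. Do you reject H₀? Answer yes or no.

Group means [44.17, 21.25, 32.67, 32.00], grand mean 31.750
SSB = Σnᵢ(x̄ᵢ−x̄)² = 1814.917; SSW = ΣΣ(x−x̄ᵢ)² = 668.333
MSB = 1814.917/3 = 604.9722; MSW = 668.333/24 = 27.8472
F = MSB/MSW = 21.7247
df = (3, 24)
p-value (upper-tail) = 0.00000
At α=0.05: p < α → reject H₀

reject H₀: yes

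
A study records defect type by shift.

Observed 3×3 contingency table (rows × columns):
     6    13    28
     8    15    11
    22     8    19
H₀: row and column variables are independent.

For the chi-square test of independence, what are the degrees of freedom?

df = (r−1)(c−1) = (3−1)·(3−1) = 4

degrees of freedom = 4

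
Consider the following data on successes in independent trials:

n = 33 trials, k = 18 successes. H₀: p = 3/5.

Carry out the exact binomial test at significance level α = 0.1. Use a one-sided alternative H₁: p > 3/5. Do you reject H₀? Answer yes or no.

Exact binomial: n=33, k=18, p₀=3/5=0.6000
P(X≥18) from Σ C(n,i)·p₀^i·(1−p₀)^(n−i)
p-value (one-sided, H₁ greater) = 0.79408
At α=0.1: p ≥ α → fail to reject H₀

reject H₀: no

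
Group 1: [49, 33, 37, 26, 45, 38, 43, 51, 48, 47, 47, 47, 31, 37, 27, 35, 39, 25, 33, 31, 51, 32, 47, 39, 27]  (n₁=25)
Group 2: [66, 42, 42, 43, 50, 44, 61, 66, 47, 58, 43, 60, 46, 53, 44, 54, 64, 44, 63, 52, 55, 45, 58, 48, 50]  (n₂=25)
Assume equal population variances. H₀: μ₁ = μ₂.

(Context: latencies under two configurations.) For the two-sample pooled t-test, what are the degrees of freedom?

degrees of freedom = 48

df = n₁ + n₂ − 2 = 25 + 25 − 2 = 48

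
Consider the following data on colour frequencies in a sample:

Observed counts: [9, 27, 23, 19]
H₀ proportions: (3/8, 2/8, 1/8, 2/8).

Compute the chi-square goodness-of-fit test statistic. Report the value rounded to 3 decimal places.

n = 78; E_i = n·p_i = [29.25, 19.50, 9.75, 19.50]
χ² = (9−29.25)²/29.25 + (27−19.50)²/19.50 + (23−9.75)²/9.75 + (19−19.50)²/19.50 = 34.9231
df = 3

test statistic = 34.923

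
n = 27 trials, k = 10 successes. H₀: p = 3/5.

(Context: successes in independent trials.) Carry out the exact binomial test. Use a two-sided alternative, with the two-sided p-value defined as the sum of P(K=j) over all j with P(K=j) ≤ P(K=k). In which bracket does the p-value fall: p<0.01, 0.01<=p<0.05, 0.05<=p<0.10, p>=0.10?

p-value bracket: 0.01<=p<0.05

Exact binomial: n=27, k=10, p₀=3/5=0.6000
P(X=j) = C(n,j)·p₀^j·(1−p₀)^(n−j); p = Σ P(X=j) over j with P(X=j) ≤ P(X=10)
p-value (two-sided) = 0.01800
→ bracket: 0.01<=p<0.05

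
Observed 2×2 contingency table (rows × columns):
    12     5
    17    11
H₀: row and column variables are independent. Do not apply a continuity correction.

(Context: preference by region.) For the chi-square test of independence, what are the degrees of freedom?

df = (r−1)(c−1) = (2−1)·(2−1) = 1

degrees of freedom = 1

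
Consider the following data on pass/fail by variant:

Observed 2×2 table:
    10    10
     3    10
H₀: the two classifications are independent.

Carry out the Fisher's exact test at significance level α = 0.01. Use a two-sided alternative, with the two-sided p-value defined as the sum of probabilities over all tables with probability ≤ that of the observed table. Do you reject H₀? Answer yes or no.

Margins: r₁=20, r₂=13, c₁=13, c₂=20, n=33
p_obs = C(20,10)·C(13,3)/C(33,13); sum pmf over tables with pmf ≤ p_obs
p-value (two-sided) = 0.15949
At α=0.01: p ≥ α → fail to reject H₀

reject H₀: no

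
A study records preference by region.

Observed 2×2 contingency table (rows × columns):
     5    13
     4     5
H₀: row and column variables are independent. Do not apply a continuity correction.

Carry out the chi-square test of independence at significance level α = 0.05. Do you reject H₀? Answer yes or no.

reject H₀: no

Row totals [18, 9], col totals [9, 18], n=27
χ² = (5−6.00)²/6.00 + (13−12.00)²/12.00 + (4−3.00)²/3.00 + (5−6.00)²/6.00 = 0.7500
df = 1
p-value (upper-tail) = 0.38648
At α=0.05: p ≥ α → fail to reject H₀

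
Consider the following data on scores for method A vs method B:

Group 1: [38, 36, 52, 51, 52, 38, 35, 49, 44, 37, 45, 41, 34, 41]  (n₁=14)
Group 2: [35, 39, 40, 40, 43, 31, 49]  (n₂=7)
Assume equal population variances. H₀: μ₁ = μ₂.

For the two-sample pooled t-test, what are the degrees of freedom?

df = n₁ + n₂ − 2 = 14 + 7 − 2 = 19

degrees of freedom = 19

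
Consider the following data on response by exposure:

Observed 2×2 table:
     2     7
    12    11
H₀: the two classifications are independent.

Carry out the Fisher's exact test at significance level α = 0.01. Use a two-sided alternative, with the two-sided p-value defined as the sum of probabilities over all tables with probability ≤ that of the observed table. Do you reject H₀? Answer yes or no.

Margins: r₁=9, r₂=23, c₁=14, c₂=18, n=32
p_obs = C(9,2)·C(23,12)/C(32,14); sum pmf over tables with pmf ≤ p_obs
p-value (two-sided) = 0.23491
At α=0.01: p ≥ α → fail to reject H₀

reject H₀: no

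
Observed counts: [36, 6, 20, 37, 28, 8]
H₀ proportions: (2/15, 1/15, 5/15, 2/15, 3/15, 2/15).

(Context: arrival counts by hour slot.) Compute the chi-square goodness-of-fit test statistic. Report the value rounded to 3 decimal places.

n = 135; E_i = n·p_i = [18.00, 9.00, 45.00, 18.00, 27.00, 18.00]
χ² = (36−18.00)²/18.00 + (6−9.00)²/9.00 + (20−45.00)²/45.00 + (37−18.00)²/18.00 + (28−27.00)²/27.00 + (8−18.00)²/18.00 = 58.5370
df = 5

test statistic = 58.537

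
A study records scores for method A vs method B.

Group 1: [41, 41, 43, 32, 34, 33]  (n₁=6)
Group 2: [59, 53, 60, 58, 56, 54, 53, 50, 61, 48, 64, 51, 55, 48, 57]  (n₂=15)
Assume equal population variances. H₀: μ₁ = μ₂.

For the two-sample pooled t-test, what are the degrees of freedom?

degrees of freedom = 19

df = n₁ + n₂ − 2 = 6 + 15 − 2 = 19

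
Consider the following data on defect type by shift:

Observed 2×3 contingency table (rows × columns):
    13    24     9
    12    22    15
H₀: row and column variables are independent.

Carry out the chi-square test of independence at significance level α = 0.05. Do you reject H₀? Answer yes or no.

Row totals [46, 49], col totals [25, 46, 24], n=95
χ² = (13−12.11)²/12.11 + (24−22.27)²/22.27 + (9−11.62)²/11.62 + (12−12.89)²/12.89 + (22−23.73)²/23.73 + (15−12.38)²/12.38 = 1.5337
df = 2
p-value (upper-tail) = 0.46446
At α=0.05: p ≥ α → fail to reject H₀

reject H₀: no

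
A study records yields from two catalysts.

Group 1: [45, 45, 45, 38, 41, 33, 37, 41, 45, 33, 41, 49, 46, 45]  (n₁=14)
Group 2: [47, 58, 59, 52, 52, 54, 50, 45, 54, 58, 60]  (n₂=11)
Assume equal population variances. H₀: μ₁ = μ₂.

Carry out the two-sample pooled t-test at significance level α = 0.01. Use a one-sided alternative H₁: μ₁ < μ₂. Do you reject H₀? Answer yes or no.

reject H₀: yes

x̄₁=41.714, s₁=4.921, n₁=14
x̄₂=53.545, s₂=4.947, n₂=11
s_p² = [13·4.921² + 10·4.947²]/23 = 24.3298
SE = √(s_p²·(1/14+1/11)) = 1.9874
t = (41.714−53.545)/1.9874 = -5.9532
df = 23
p-value (one-sided, H₁ less) = 0.00000
At α=0.01: p < α → reject H₀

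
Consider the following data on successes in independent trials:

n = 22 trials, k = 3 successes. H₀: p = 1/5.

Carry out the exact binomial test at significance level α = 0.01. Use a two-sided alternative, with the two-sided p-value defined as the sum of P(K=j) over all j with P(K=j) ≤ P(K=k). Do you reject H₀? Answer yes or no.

reject H₀: no

Exact binomial: n=22, k=3, p₀=1/5=0.2000
P(X=j) = C(n,j)·p₀^j·(1−p₀)^(n−j); p = Σ P(X=j) over j with P(X=j) ≤ P(X=3)
p-value (two-sided) = 0.59940
At α=0.01: p ≥ α → fail to reject H₀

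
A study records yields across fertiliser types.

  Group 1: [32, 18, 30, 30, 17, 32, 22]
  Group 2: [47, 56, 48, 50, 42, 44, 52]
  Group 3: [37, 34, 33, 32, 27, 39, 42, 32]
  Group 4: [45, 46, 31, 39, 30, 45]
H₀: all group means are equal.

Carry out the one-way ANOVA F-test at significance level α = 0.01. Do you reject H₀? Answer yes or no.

reject H₀: yes

Group means [25.86, 48.43, 34.50, 39.33], grand mean 36.857
SSB = Σnᵢ(x̄ᵢ−x̄)² = 1865.524; SSW = ΣΣ(x−x̄ᵢ)² = 819.905
MSB = 1865.524/3 = 621.8413; MSW = 819.905/24 = 34.1627
F = MSB/MSW = 18.2023
df = (3, 24)
p-value (upper-tail) = 0.00000
At α=0.01: p < α → reject H₀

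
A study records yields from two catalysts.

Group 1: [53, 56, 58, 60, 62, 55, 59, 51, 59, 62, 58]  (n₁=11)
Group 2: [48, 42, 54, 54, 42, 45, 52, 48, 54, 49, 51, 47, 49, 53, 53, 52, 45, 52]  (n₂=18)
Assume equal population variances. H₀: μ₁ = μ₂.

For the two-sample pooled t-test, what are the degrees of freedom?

df = n₁ + n₂ − 2 = 11 + 18 − 2 = 27

degrees of freedom = 27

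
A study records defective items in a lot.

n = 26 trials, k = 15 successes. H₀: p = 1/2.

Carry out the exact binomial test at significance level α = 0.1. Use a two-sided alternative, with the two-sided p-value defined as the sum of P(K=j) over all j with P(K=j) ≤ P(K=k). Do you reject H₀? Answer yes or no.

reject H₀: no

Exact binomial: n=26, k=15, p₀=1/2=0.5000
P(X=j) = C(n,j)·p₀^j·(1−p₀)^(n−j); p = Σ P(X=j) over j with P(X=j) ≤ P(X=15)
p-value (two-sided) = 0.55720
At α=0.1: p ≥ α → fail to reject H₀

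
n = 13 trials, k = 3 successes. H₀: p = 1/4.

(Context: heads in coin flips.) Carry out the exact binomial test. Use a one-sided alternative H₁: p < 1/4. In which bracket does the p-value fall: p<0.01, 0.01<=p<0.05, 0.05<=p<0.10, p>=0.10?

p-value bracket: p>=0.10

Exact binomial: n=13, k=3, p₀=1/4=0.2500
P(X≤3) from Σ C(n,i)·p₀^i·(1−p₀)^(n−i)
p-value (one-sided, H₁ less) = 0.58425
→ bracket: p>=0.10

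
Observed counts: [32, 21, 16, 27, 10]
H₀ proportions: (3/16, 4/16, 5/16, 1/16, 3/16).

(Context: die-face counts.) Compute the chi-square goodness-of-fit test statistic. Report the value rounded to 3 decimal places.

n = 106; E_i = n·p_i = [19.88, 26.50, 33.12, 6.62, 19.88]
χ² = (32−19.88)²/19.88 + (21−26.50)²/26.50 + (16−33.12)²/33.12 + (27−6.62)²/6.62 + (10−19.88)²/19.88 = 84.9610
df = 4

test statistic = 84.961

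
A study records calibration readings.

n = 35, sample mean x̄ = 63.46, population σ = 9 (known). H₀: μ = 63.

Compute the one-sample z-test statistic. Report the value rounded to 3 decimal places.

SE = σ/√n = 9/√35 = 1.5213
z = (x̄−μ₀)/SE = (63.46−63)/1.5213 = 0.3024

test statistic = 0.302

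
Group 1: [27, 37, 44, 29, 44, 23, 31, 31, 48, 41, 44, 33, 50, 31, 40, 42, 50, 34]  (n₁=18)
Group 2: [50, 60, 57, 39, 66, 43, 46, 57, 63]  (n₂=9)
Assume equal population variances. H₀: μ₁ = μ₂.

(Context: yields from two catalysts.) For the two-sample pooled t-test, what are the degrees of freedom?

df = n₁ + n₂ − 2 = 18 + 9 − 2 = 25

degrees of freedom = 25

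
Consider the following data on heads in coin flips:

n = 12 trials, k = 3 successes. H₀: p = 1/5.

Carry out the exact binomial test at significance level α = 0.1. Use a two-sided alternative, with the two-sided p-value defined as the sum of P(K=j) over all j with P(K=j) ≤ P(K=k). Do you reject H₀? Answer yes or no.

reject H₀: no

Exact binomial: n=12, k=3, p₀=1/5=0.2000
P(X=j) = C(n,j)·p₀^j·(1−p₀)^(n−j); p = Σ P(X=j) over j with P(X=j) ≤ P(X=3)
p-value (two-sided) = 0.71653
At α=0.1: p ≥ α → fail to reject H₀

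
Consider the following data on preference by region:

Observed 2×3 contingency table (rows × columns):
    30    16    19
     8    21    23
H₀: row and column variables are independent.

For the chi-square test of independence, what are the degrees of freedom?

df = (r−1)(c−1) = (2−1)·(3−1) = 2

degrees of freedom = 2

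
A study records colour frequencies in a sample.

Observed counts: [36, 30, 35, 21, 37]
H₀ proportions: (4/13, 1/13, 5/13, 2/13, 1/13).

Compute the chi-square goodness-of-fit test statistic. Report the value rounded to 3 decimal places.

n = 159; E_i = n·p_i = [48.92, 12.23, 61.15, 24.46, 12.23]
χ² = (36−48.92)²/48.92 + (30−12.23)²/12.23 + (35−61.15)²/61.15 + (21−24.46)²/24.46 + (37−12.23)²/12.23 = 91.0660
df = 4

test statistic = 91.066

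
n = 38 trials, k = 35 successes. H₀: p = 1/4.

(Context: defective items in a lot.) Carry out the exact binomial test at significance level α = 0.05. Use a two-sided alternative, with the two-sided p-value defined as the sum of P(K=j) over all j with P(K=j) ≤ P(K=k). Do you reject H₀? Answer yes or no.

reject H₀: yes

Exact binomial: n=38, k=35, p₀=1/4=0.2500
P(X=j) = C(n,j)·p₀^j·(1−p₀)^(n−j); p = Σ P(X=j) over j with P(X=j) ≤ P(X=35)
p-value (two-sided) = 0.00000
At α=0.05: p < α → reject H₀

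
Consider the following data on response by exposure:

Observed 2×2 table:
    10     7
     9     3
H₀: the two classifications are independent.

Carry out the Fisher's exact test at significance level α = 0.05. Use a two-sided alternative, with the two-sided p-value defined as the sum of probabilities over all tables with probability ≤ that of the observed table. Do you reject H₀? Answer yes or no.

Margins: r₁=17, r₂=12, c₁=19, c₂=10, n=29
p_obs = C(17,10)·C(12,9)/C(29,19); sum pmf over tables with pmf ≤ p_obs
p-value (two-sided) = 0.44948
At α=0.05: p ≥ α → fail to reject H₀

reject H₀: no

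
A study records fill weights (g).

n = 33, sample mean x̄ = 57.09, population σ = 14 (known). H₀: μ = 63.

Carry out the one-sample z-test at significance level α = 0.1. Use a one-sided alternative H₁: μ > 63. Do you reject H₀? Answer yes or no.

SE = σ/√n = 14/√33 = 2.4371
z = (x̄−μ₀)/SE = (57.09−63)/2.4371 = -2.4250
p-value (one-sided, H₁ greater) = 0.99235
At α=0.1: p ≥ α → fail to reject H₀

reject H₀: no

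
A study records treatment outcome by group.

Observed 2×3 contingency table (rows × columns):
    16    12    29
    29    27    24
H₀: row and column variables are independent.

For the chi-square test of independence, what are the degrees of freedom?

df = (r−1)(c−1) = (2−1)·(3−1) = 2

degrees of freedom = 2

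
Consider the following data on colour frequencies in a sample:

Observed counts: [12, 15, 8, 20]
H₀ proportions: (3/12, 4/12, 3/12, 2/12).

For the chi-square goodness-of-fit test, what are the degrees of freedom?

degrees of freedom = 3

df = k − 1 = 4 − 1 = 3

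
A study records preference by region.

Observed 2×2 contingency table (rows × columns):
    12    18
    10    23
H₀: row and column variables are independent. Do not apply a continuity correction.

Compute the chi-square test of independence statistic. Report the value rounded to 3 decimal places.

Row totals [30, 33], col totals [22, 41], n=63
χ² = (12−10.48)²/10.48 + (18−19.52)²/19.52 + (10−11.52)²/11.52 + (23−21.48)²/21.48 = 0.6502
df = 1

test statistic = 0.650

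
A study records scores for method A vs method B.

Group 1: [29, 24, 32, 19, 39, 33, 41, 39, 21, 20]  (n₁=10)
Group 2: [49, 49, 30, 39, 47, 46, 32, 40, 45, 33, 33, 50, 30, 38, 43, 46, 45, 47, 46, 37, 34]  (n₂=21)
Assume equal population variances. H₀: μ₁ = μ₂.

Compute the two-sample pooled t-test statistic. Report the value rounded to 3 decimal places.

x̄₁=29.700, s₁=8.394, n₁=10
x̄₂=40.905, s₂=6.789, n₂=21
s_p² = [9·8.394² + 20·6.789²]/29 = 53.6521
SE = √(s_p²·(1/10+1/21)) = 2.8143
t = (29.700−40.905)/2.8143 = -3.9814
df = 29

test statistic = -3.981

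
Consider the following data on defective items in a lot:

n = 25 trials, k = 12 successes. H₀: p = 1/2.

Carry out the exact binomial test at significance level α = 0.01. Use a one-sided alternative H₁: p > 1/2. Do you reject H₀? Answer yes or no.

Exact binomial: n=25, k=12, p₀=1/2=0.5000
P(X≥12) from Σ C(n,i)·p₀^i·(1−p₀)^(n−i)
p-value (one-sided, H₁ greater) = 0.65498
At α=0.01: p ≥ α → fail to reject H₀

reject H₀: no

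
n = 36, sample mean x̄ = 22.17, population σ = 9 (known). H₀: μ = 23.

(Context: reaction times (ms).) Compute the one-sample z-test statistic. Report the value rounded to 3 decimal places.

SE = σ/√n = 9/√36 = 1.5000
z = (x̄−μ₀)/SE = (22.17−23)/1.5000 = -0.5533

test statistic = -0.553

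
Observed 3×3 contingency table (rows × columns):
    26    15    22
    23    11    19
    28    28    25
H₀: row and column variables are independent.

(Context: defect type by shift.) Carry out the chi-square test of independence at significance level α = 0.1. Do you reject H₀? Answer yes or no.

Row totals [63, 53, 81], col totals [77, 54, 66], n=197
χ² = (26−24.62)²/24.62 + (15−17.27)²/17.27 + (22−21.11)²/21.11 + (23−20.72)²/20.72 + (11−14.53)²/14.53 + (19−17.76)²/17.76 + (28−31.66)²/31.66 + (28−22.20)²/22.20 + (25−27.14)²/27.14 = 3.7134
df = 4
p-value (upper-tail) = 0.44618
At α=0.1: p ≥ α → fail to reject H₀

reject H₀: no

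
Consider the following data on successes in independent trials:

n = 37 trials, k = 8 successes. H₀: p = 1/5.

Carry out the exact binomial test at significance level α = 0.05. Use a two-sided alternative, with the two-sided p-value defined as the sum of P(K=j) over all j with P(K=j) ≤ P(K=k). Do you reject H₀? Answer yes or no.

reject H₀: no

Exact binomial: n=37, k=8, p₀=1/5=0.2000
P(X=j) = C(n,j)·p₀^j·(1−p₀)^(n−j); p = Σ P(X=j) over j with P(X=j) ≤ P(X=8)
p-value (two-sided) = 0.83686
At α=0.05: p ≥ α → fail to reject H₀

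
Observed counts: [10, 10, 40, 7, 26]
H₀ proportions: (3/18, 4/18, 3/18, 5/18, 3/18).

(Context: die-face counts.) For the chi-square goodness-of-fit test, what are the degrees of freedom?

degrees of freedom = 4

df = k − 1 = 5 − 1 = 4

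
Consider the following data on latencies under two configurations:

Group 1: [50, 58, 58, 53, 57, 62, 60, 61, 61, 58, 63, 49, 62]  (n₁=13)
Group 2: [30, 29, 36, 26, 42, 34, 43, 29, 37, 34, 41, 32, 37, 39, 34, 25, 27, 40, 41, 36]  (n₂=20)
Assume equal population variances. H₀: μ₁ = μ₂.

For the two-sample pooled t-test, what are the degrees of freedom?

df = n₁ + n₂ − 2 = 13 + 20 − 2 = 31

degrees of freedom = 31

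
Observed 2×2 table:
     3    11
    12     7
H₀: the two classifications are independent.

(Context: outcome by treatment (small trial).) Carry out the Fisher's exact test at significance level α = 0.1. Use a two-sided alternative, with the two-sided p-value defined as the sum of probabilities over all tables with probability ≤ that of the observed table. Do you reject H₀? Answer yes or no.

Margins: r₁=14, r₂=19, c₁=15, c₂=18, n=33
p_obs = C(14,3)·C(19,12)/C(33,15); sum pmf over tables with pmf ≤ p_obs
p-value (two-sided) = 0.03290
At α=0.1: p < α → reject H₀

reject H₀: yes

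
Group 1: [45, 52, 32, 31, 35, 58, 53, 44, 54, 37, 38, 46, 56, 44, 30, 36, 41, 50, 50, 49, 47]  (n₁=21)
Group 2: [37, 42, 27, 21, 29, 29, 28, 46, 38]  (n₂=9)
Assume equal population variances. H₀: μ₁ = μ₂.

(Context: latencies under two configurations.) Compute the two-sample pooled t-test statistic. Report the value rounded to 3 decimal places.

x̄₁=44.190, s₁=8.495, n₁=21
x̄₂=33.000, s₂=8.124, n₂=9
s_p² = [20·8.495² + 8·8.124²]/28 = 70.4014
SE = √(s_p²·(1/21+1/9)) = 3.3429
t = (44.190−33.000)/3.3429 = 3.3476
df = 28

test statistic = 3.348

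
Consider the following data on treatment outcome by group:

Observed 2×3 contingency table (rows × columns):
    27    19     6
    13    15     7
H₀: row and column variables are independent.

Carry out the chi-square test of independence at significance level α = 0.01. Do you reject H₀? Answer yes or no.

Row totals [52, 35], col totals [40, 34, 13], n=87
χ² = (27−23.91)²/23.91 + (19−20.32)²/20.32 + (6−7.77)²/7.77 + (13−16.09)²/16.09 + (15−13.68)²/13.68 + (7−5.23)²/5.23 = 2.2101
df = 2
p-value (upper-tail) = 0.33120
At α=0.01: p ≥ α → fail to reject H₀

reject H₀: no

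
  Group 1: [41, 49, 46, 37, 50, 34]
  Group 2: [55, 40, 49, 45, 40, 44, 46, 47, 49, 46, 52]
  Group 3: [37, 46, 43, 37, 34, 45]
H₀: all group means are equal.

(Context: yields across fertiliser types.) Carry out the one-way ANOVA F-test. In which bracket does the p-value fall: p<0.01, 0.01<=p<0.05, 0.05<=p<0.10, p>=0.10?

Group means [42.83, 46.64, 40.33], grand mean 44.000
SSB = Σnᵢ(x̄ᵢ−x̄)² = 165.288; SSW = ΣΣ(x−x̄ᵢ)² = 546.712
MSB = 165.288/2 = 82.6439; MSW = 546.712/20 = 27.3356
F = MSB/MSW = 3.0233
df = (2, 20)
p-value (upper-tail) = 0.07125
→ bracket: 0.05<=p<0.10

p-value bracket: 0.05<=p<0.10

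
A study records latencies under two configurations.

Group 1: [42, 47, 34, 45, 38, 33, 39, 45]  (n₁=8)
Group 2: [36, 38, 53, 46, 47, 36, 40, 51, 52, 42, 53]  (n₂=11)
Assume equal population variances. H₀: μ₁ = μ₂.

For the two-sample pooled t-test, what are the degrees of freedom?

df = n₁ + n₂ − 2 = 8 + 11 − 2 = 17

degrees of freedom = 17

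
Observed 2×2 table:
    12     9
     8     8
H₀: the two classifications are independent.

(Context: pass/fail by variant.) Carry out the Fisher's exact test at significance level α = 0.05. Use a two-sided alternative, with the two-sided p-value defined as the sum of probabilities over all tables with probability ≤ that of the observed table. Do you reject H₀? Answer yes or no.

Margins: r₁=21, r₂=16, c₁=20, c₂=17, n=37
p_obs = C(21,12)·C(16,8)/C(37,20); sum pmf over tables with pmf ≤ p_obs
p-value (two-sided) = 0.74631
At α=0.05: p ≥ α → fail to reject H₀

reject H₀: no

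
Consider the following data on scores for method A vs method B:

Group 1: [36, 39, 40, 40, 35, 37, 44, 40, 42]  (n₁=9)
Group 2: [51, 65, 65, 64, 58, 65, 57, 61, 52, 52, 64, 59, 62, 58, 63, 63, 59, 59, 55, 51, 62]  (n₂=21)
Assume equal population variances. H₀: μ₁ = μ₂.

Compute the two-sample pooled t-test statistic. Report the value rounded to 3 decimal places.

x̄₁=39.222, s₁=2.863, n₁=9
x̄₂=59.286, s₂=4.787, n₂=21
s_p² = [8·2.863² + 20·4.787²]/28 = 18.7086
SE = √(s_p²·(1/9+1/21)) = 1.7233
t = (39.222−59.286)/1.7233 = -11.6428
df = 28

test statistic = -11.643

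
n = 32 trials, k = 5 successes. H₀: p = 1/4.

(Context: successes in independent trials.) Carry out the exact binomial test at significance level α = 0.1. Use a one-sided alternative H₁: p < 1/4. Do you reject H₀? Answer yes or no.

Exact binomial: n=32, k=5, p₀=1/4=0.2500
P(X≤5) from Σ C(n,i)·p₀^i·(1−p₀)^(n−i)
p-value (one-sided, H₁ less) = 0.15300
At α=0.1: p ≥ α → fail to reject H₀

reject H₀: no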